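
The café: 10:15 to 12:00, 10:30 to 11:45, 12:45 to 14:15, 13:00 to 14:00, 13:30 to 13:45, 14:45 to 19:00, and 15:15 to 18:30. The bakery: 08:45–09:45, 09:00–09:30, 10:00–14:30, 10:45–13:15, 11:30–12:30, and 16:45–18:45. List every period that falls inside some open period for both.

A, merged: 10:15-12:00, 12:45-14:15, 14:45-19:00.
B, merged: 08:45-09:45, 10:00-14:30, 16:45-18:45.
10:15-12:00 overlaps B on 10:15-12:00.
12:45-14:15 overlaps B on 12:45-14:15.
14:45-19:00 overlaps B on 16:45-18:45.

10:15-12:00, 12:45-14:15, 16:45-18:45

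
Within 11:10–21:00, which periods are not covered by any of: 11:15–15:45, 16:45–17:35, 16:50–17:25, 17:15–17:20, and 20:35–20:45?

11:10-11:15, 15:45-16:45, 17:35-20:35, 20:45-21:00

Covered (merged): 11:15-15:45, 16:45-17:35, 20:35-20:45.
Complement within 11:10-21:00: 11:10-11:15, 15:45-16:45, 17:35-20:35, 20:45-21:00.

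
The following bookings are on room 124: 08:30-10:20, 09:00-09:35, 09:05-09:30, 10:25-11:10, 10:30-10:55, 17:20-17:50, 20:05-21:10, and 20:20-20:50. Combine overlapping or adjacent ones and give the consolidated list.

08:30-10:20, 10:25-11:10, 17:20-17:50, 20:05-21:10

09:00-09:35 overlaps/touches 08:30-10:20 → extend to 08:30-10:20.
09:05-09:30 overlaps/touches 08:30-10:20 → extend to 08:30-10:20.
10:25-11:10 is disjoint → start new block.
10:30-10:55 overlaps/touches 10:25-11:10 → extend to 10:25-11:10.
17:20-17:50 is disjoint → start new block.
20:05-21:10 is disjoint → start new block.
20:20-20:50 overlaps/touches 20:05-21:10 → extend to 20:05-21:10.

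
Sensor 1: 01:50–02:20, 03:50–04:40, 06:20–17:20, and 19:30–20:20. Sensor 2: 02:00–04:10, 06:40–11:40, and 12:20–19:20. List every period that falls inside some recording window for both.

01:50–02:20 ∩ B → 02:00–02:20.
03:50–04:40 ∩ B → 03:50–04:10.
06:20–17:20 ∩ B → 06:40–11:40, 12:20–17:20.
19:30–20:20 meets no B interval.

02:00–02:20, 03:50–04:10, 06:40–11:40, 12:20–17:20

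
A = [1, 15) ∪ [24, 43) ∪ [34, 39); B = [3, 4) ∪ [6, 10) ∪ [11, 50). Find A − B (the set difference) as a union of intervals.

A, merged: [1, 15), [24, 43).
[1, 15) with B removed leaves [1, 3), [4, 6), [10, 11).
[24, 43) lies entirely inside B → drops out.

[1, 3) ∪ [4, 6) ∪ [10, 11)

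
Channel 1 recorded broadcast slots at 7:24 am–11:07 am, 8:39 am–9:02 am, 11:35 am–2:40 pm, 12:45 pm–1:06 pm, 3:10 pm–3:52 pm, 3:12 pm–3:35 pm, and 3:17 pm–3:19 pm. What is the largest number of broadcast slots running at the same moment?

Walk the sorted start/end points keeping a running depth.
The depth first hits 3 at 3:17 pm.

3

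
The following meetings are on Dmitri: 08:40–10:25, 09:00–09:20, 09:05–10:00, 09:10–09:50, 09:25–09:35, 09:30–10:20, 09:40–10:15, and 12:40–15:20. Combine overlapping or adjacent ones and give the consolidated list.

08:40-10:25, 12:40-15:20

09:00-09:20 overlaps/touches 08:40-10:25 → extend to 08:40-10:25.
09:05-10:00 overlaps/touches 08:40-10:25 → extend to 08:40-10:25.
09:10-09:50 overlaps/touches 08:40-10:25 → extend to 08:40-10:25.
09:25-09:35 overlaps/touches 08:40-10:25 → extend to 08:40-10:25.
09:30-10:20 overlaps/touches 08:40-10:25 → extend to 08:40-10:25.
09:40-10:15 overlaps/touches 08:40-10:25 → extend to 08:40-10:25.
12:40-15:20 is disjoint → start new block.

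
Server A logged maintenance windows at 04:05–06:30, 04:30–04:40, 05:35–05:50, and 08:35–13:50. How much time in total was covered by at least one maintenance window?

Merged: 04:05-06:30, 08:35-13:50.
Lengths: 2 h 25 min + 5 h 15 min = 7 h 40 min.

7 h 40 min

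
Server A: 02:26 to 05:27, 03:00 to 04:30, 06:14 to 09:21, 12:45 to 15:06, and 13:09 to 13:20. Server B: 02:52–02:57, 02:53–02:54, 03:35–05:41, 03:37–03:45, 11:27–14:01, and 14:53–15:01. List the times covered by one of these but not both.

A, merged: 02:26–05:27, 06:14–09:21, 12:45–15:06.
B, merged: 02:52–02:57, 03:35–05:41, 11:27–14:01, 14:53–15:01.
A \ B = 02:26–02:52, 02:57–03:35, 06:14–09:21, 14:01–14:53, 15:01–15:06.
B \ A = 05:27–05:41, 11:27–12:45.
Union of the two gives the symmetric difference.

02:26–02:52, 02:57–03:35, 05:27–05:41, 06:14–09:21, 11:27–12:45, 14:01–14:53, 15:01–15:06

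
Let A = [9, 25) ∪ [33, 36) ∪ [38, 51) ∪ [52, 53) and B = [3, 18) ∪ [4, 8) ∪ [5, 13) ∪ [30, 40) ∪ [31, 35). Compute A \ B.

[18, 25) ∪ [40, 51) ∪ [52, 53)

Merge the second list: [3, 18), [30, 40).
[9, 25) minus B → [18, 25).
[33, 36): fully covered by B → removed.
[38, 51) minus B → [40, 51).
[52, 53): no B overlap → unchanged.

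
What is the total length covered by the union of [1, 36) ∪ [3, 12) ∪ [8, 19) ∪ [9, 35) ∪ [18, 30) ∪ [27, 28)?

35

Merged: [1, 36).
Length: 35.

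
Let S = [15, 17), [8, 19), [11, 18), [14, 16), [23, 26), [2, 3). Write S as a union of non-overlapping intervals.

Sort by start: [2, 3), [8, 19), [11, 18), [14, 16), [15, 17), [23, 26).
[8, 19) is disjoint → start new block.
[11, 18) overlaps/touches [8, 19) → extend to [8, 19).
[14, 16) overlaps/touches [8, 19) → extend to [8, 19).
[15, 17) overlaps/touches [8, 19) → extend to [8, 19).
[23, 26) is disjoint → start new block.

[2, 3) ∪ [8, 19) ∪ [23, 26)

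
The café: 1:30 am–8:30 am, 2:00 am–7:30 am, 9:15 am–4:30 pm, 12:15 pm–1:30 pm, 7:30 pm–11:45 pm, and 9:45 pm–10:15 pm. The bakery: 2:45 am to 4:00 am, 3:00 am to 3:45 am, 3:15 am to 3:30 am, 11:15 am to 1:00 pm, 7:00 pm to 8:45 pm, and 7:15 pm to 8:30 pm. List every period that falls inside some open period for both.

2:45 am–4:00 am, 11:15 am–1:00 pm, 7:30 pm–8:45 pm

First set merges to 1:30 am–8:30 am, 9:15 am–4:30 pm, 7:30 pm–11:45 pm.
Second set merges to 2:45 am–4:00 am, 11:15 am–1:00 pm, 7:00 pm–8:45 pm.
1:30 am–8:30 am ∩ B → 2:45 am–4:00 am.
9:15 am–4:30 pm ∩ B → 11:15 am–1:00 pm.
7:30 pm–11:45 pm ∩ B → 7:30 pm–8:45 pm.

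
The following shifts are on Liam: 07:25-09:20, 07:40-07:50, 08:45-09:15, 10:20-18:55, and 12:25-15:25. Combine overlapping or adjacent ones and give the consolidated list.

07:40–07:50 overlaps/touches 07:25–09:20 → extend to 07:25–09:20.
08:45–09:15 overlaps/touches 07:25–09:20 → extend to 07:25–09:20.
10:20–18:55 is disjoint → start new block.
12:25–15:25 overlaps/touches 10:20–18:55 → extend to 10:20–18:55.

07:25–09:20, 10:20–18:55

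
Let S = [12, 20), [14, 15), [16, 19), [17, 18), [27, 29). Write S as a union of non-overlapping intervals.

[14, 15) overlaps/touches [12, 20) → extend to [12, 20).
[16, 19) overlaps/touches [12, 20) → extend to [12, 20).
[17, 18) overlaps/touches [12, 20) → extend to [12, 20).
[27, 29) is disjoint → start new block.

[12, 20) ∪ [27, 29)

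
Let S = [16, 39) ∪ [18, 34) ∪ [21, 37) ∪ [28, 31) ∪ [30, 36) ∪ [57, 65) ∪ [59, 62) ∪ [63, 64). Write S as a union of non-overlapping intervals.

[16, 39) ∪ [57, 65)

[18, 34) overlaps/touches [16, 39) → extend to [16, 39).
[21, 37) overlaps/touches [16, 39) → extend to [16, 39).
[28, 31) overlaps/touches [16, 39) → extend to [16, 39).
[30, 36) overlaps/touches [16, 39) → extend to [16, 39).
[57, 65) is disjoint → start new block.
[59, 62) overlaps/touches [57, 65) → extend to [57, 65).
[63, 64) overlaps/touches [57, 65) → extend to [57, 65).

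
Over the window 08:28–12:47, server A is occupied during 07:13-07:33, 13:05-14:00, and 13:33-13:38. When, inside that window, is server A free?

08:28–12:47

After merging, the occupied span is 07:13–07:33, 13:05–14:00.
Complement within 08:28–12:47: 08:28–12:47.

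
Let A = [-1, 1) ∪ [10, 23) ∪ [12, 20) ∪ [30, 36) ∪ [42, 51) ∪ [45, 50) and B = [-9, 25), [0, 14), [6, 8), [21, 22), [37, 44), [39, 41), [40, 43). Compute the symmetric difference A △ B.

First set merges to [-1, 1), [10, 23), [30, 36), [42, 51).
Second set merges to [-9, 25), [37, 44).
A but not B: [30, 36), [44, 51).
B but not A: [-9, -1), [1, 10), [23, 25), [37, 42).
Combining gives A △ B.

[-9, -1) ∪ [1, 10) ∪ [23, 25) ∪ [30, 36) ∪ [37, 42) ∪ [44, 51)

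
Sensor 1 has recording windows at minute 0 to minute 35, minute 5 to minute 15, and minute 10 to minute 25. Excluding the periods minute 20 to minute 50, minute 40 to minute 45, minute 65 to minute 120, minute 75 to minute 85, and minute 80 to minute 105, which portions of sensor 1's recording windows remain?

minute 0 to minute 20

First set merges to minute 0 to minute 35.
Second set merges to minute 20 to minute 50, minute 65 to minute 120.
minute 0 to minute 35 with B removed leaves minute 0 to minute 20.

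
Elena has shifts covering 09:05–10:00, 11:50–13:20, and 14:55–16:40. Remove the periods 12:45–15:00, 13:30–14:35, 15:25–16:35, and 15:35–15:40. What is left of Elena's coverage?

09:05-10:00, 11:50-12:45, 15:00-15:25, 16:35-16:40

Second set merges to 12:45-15:00, 15:25-16:35.
09:05-10:00: nothing removed.
11:50-13:20 \ B = 11:50-12:45.
14:55-16:40 \ B = 15:00-15:25, 16:35-16:40.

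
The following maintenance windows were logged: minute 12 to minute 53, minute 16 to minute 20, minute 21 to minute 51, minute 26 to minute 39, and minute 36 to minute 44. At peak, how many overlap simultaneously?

4

Sweep endpoints in order; track running count of active intervals.
Peak of 4 reached at minute 36.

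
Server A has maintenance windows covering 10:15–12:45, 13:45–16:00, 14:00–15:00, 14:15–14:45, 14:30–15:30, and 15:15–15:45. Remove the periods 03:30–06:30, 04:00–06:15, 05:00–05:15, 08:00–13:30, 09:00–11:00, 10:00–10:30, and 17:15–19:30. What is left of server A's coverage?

13:45–16:00

A, merged: 10:15–12:45, 13:45–16:00.
B, merged: 03:30–06:30, 08:00–13:30, 17:15–19:30.
10:15–12:45 lies entirely inside B → drops out.
13:45–16:00 is untouched.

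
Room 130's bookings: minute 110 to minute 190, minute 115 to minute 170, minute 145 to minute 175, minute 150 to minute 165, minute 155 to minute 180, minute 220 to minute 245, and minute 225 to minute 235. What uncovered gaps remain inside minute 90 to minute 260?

Covered (merged): minute 110 to minute 190, minute 220 to minute 245.
Uncovered inside minute 90 to minute 260: minute 90 to minute 110, minute 190 to minute 220, minute 245 to minute 260.

minute 90 to minute 110, minute 190 to minute 220, minute 245 to minute 260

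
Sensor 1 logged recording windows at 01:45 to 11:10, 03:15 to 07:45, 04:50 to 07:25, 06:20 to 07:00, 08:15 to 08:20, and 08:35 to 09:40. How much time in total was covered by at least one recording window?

Merged: 01:45–11:10.
Length: 9 h 25 min.

9 h 25 min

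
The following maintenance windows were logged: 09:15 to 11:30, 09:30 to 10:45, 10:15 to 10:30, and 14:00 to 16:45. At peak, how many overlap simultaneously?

3

Sweep endpoints in order; track running count of active intervals.
Peak of 3 reached at 10:15.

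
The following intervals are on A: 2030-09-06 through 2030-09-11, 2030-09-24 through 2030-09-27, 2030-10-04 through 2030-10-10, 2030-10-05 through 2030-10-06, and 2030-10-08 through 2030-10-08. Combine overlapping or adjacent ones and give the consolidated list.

2030-09-06 through 2030-09-11, 2030-09-24 through 2030-09-27, 2030-10-04 through 2030-10-10

2030-09-24 through 2030-09-27 is disjoint → start new block.
2030-10-04 through 2030-10-10 is disjoint → start new block.
2030-10-05 through 2030-10-06 overlaps/touches 2030-10-04 through 2030-10-10 → extend to 2030-10-04 through 2030-10-10.
2030-10-08 through 2030-10-08 overlaps/touches 2030-10-04 through 2030-10-10 → extend to 2030-10-04 through 2030-10-10.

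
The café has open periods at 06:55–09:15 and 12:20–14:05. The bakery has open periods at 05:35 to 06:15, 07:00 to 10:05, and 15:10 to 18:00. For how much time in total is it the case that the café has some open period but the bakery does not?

1 h 50 min

A \ B = 06:55–07:00, 12:20–14:05.
Total: 5 min + 1 h 45 min = 1 h 50 min.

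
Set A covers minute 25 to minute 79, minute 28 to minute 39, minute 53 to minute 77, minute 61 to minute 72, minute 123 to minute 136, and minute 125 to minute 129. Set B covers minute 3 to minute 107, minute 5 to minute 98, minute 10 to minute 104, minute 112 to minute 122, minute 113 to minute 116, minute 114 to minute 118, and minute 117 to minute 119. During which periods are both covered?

Merge the first list: minute 25 to minute 79, minute 123 to minute 136.
Merge the second list: minute 3 to minute 107, minute 112 to minute 122.
minute 25 to minute 79 meets the second set on minute 25 to minute 79.
minute 123 to minute 136: no overlap with the second set.

minute 25 to minute 79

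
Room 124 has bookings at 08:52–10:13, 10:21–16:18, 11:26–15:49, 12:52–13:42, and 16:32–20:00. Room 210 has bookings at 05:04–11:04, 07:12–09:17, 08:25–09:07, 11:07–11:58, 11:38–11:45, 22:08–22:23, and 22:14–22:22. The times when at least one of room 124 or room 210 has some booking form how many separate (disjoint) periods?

3

Merge the first list: 08:52–10:13, 10:21–16:18, 16:32–20:00.
Merge the second list: 05:04–11:04, 11:07–11:58, 22:08–22:23.
A ∪ B = 05:04–16:18, 16:32–20:00, 22:08–22:23.
That is 3 disjoint pieces.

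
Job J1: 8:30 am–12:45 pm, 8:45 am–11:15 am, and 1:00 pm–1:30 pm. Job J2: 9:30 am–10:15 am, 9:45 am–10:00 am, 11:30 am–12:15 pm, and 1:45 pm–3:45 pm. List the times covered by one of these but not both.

8:30 am–9:30 am, 10:15 am–11:30 am, 12:15 pm–12:45 pm, 1:00 pm–1:30 pm, 1:45 pm–3:45 pm

Merge the first list: 8:30 am–12:45 pm, 1:00 pm–1:30 pm.
Merge the second list: 9:30 am–10:15 am, 11:30 am–12:15 pm, 1:45 pm–3:45 pm.
A but not B: 8:30 am–9:30 am, 10:15 am–11:30 am, 12:15 pm–12:45 pm, 1:00 pm–1:30 pm.
B but not A: 1:45 pm–3:45 pm.
Combining gives A △ B.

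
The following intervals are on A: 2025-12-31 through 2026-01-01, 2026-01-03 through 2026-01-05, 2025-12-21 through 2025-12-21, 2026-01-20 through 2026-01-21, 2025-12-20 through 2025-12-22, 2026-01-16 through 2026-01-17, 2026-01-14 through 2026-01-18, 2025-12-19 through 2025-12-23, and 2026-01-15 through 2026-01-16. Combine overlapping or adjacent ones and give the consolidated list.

Sort by start: 2025-12-19 through 2025-12-23, 2025-12-20 through 2025-12-22, 2025-12-21 through 2025-12-21, 2025-12-31 through 2026-01-01, 2026-01-03 through 2026-01-05, 2026-01-14 through 2026-01-18, 2026-01-15 through 2026-01-16, 2026-01-16 through 2026-01-17, 2026-01-20 through 2026-01-21.
2025-12-20 through 2025-12-22 overlaps/touches 2025-12-19 through 2025-12-23 → extend to 2025-12-19 through 2025-12-23.
2025-12-21 through 2025-12-21 overlaps/touches 2025-12-19 through 2025-12-23 → extend to 2025-12-19 through 2025-12-23.
2025-12-31 through 2026-01-01 is disjoint → start new block.
2026-01-03 through 2026-01-05 is disjoint → start new block.
2026-01-14 through 2026-01-18 is disjoint → start new block.
2026-01-15 through 2026-01-16 overlaps/touches 2026-01-14 through 2026-01-18 → extend to 2026-01-14 through 2026-01-18.
2026-01-16 through 2026-01-17 overlaps/touches 2026-01-14 through 2026-01-18 → extend to 2026-01-14 through 2026-01-18.
2026-01-20 through 2026-01-21 is disjoint → start new block.

2025-12-19 through 2025-12-23, 2025-12-31 through 2026-01-01, 2026-01-03 through 2026-01-05, 2026-01-14 through 2026-01-18, 2026-01-20 through 2026-01-21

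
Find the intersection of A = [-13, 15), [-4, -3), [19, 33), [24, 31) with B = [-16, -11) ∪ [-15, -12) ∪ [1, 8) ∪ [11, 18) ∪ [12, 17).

[-13, -11) ∪ [1, 8) ∪ [11, 15)

Merge the first list: [-13, 15), [19, 33).
Merge the second list: [-16, -11), [1, 8), [11, 18).
[-13, 15) overlaps B on [-13, -11), [1, 8), [11, 15).
[19, 33) falls entirely outside B.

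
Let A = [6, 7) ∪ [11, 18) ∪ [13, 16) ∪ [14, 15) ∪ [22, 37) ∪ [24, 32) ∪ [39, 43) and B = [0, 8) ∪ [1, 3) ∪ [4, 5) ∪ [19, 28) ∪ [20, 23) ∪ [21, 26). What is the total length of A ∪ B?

A, merged: [6, 7), [11, 18), [22, 37), [39, 43).
B, merged: [0, 8), [19, 28).
A ∪ B = [0, 8), [11, 18), [19, 37), [39, 43).
Total: 8 + 7 + 18 + 4 = 37.

37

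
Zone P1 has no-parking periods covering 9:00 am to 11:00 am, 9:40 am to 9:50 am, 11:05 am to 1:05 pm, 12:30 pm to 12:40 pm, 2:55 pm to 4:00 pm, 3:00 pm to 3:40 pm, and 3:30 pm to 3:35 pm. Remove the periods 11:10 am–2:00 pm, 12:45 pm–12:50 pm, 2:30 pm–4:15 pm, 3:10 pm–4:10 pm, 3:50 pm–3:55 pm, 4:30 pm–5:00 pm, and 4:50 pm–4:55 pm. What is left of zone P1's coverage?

Merge the first list: 9:00 am-11:00 am, 11:05 am-1:05 pm, 2:55 pm-4:00 pm.
Merge the second list: 11:10 am-2:00 pm, 2:30 pm-4:15 pm, 4:30 pm-5:00 pm.
9:00 am-11:00 am: no B overlap → unchanged.
11:05 am-1:05 pm minus B → 11:05 am-11:10 am.
2:55 pm-4:00 pm: fully covered by B → removed.

9:00 am-11:00 am, 11:05 am-11:10 am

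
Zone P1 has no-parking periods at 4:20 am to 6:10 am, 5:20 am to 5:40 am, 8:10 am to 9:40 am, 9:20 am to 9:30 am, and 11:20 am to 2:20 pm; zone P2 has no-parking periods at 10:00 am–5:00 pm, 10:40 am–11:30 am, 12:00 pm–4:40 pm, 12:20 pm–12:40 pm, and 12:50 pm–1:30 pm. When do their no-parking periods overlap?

A, merged: 4:20 am–6:10 am, 8:10 am–9:40 am, 11:20 am–2:20 pm.
B, merged: 10:00 am–5:00 pm.
4:20 am–6:10 am meets no B interval.
8:10 am–9:40 am meets no B interval.
11:20 am–2:20 pm ∩ B → 11:20 am–2:20 pm.

11:20 am–2:20 pm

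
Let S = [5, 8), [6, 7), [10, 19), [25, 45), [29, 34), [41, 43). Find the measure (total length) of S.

Merged: [5, 8), [10, 19), [25, 45).
Lengths: 3 + 9 + 20 = 32.

32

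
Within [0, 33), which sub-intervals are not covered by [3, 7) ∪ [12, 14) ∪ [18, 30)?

[0, 3) ∪ [7, 12) ∪ [14, 18) ∪ [30, 33)

The merged coverage is [3, 7), [12, 14), [18, 30).
Uncovered inside [0, 33): [0, 3), [7, 12), [14, 18), [30, 33).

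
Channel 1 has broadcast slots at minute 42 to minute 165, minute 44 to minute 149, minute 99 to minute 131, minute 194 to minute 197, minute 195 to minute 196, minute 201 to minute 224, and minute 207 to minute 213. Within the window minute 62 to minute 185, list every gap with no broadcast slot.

After merging, the occupied span is minute 42 to minute 165, minute 194 to minute 197, minute 201 to minute 224.
Uncovered inside minute 62 to minute 185: minute 165 to minute 185.

minute 165 to minute 185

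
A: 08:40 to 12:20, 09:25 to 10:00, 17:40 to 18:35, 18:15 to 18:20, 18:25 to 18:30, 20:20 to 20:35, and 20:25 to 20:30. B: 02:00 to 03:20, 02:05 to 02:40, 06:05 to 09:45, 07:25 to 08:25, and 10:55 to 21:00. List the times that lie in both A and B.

08:40–09:45, 10:55–12:20, 17:40–18:35, 20:20–20:35

A, merged: 08:40–12:20, 17:40–18:35, 20:20–20:35.
B, merged: 02:00–03:20, 06:05–09:45, 10:55–21:00.
08:40–12:20 meets the second set on 08:40–09:45, 10:55–12:20.
17:40–18:35 meets the second set on 17:40–18:35.
20:20–20:35 meets the second set on 20:20–20:35.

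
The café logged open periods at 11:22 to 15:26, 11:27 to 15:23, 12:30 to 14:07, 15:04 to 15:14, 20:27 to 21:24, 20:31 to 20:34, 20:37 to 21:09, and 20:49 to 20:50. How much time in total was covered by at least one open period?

Merged: 11:22-15:26, 20:27-21:24.
Lengths: 4 h 4 min + 57 min = 5 h 1 min.

5 h 1 min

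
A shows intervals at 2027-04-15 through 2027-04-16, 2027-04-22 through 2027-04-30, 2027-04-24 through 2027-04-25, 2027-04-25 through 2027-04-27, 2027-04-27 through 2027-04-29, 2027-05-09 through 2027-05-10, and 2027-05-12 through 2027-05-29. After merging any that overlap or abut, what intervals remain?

2027-04-15 through 2027-04-16, 2027-04-22 through 2027-04-30, 2027-05-09 through 2027-05-10, 2027-05-12 through 2027-05-29

2027-04-22 through 2027-04-30 is disjoint → start new block.
2027-04-24 through 2027-04-25 overlaps/touches 2027-04-22 through 2027-04-30 → extend to 2027-04-22 through 2027-04-30.
2027-04-25 through 2027-04-27 overlaps/touches 2027-04-22 through 2027-04-30 → extend to 2027-04-22 through 2027-04-30.
2027-04-27 through 2027-04-29 overlaps/touches 2027-04-22 through 2027-04-30 → extend to 2027-04-22 through 2027-04-30.
2027-05-09 through 2027-05-10 is disjoint → start new block.
2027-05-12 through 2027-05-29 is disjoint → start new block.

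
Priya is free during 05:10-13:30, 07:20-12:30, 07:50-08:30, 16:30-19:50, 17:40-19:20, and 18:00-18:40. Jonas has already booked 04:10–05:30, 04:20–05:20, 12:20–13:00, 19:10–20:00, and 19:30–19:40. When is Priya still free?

A, merged: 05:10–13:30, 16:30–19:50.
B, merged: 04:10–05:30, 12:20–13:00, 19:10–20:00.
05:10–13:30 \ B = 05:30–12:20, 13:00–13:30.
16:30–19:50 \ B = 16:30–19:10.

05:30–12:20, 13:00–13:30, 16:30–19:10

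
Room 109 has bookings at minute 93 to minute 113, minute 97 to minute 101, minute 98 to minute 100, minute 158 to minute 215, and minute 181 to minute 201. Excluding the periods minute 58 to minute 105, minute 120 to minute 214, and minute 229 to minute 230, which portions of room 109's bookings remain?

A, merged: minute 93 to minute 113, minute 158 to minute 215.
minute 93 to minute 113 minus B → minute 105 to minute 113.
minute 158 to minute 215 minus B → minute 214 to minute 215.

minute 105 to minute 113, minute 214 to minute 215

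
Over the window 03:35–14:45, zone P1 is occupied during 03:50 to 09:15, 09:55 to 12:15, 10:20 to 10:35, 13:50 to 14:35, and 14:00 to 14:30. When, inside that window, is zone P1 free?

03:35–03:50, 09:15–09:55, 12:15–13:50, 14:35–14:45

Covered (merged): 03:50–09:15, 09:55–12:15, 13:50–14:35.
Complement within 03:35–14:45: 03:35–03:50, 09:15–09:55, 12:15–13:50, 14:35–14:45.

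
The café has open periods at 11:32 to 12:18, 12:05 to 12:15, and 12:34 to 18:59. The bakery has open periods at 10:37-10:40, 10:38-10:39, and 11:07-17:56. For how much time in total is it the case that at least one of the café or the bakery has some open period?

A, merged: 11:32-12:18, 12:34-18:59.
B, merged: 10:37-10:40, 11:07-17:56.
A ∪ B = 10:37-10:40, 11:07-18:59.
Total: 3 min + 7 h 52 min = 7 h 55 min.

7 h 55 min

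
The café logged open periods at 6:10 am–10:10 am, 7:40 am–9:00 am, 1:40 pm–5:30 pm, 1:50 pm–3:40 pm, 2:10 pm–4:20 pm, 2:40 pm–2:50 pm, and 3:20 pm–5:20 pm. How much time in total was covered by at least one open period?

Merged: 6:10 am-10:10 am, 1:40 pm-5:30 pm.
Lengths: 4 h + 3 h 50 min = 7 h 50 min.

7 h 50 min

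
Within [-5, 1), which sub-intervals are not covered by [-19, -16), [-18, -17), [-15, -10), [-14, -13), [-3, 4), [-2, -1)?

[-5, -3)

The merged coverage is [-19, -16), [-15, -10), [-3, 4).
Complement within [-5, 1): [-5, -3).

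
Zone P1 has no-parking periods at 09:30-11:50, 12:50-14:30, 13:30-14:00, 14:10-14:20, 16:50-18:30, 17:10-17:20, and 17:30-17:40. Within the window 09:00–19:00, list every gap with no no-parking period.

09:00-09:30, 11:50-12:50, 14:30-16:50, 18:30-19:00

The merged coverage is 09:30-11:50, 12:50-14:30, 16:50-18:30.
Complement within 09:00-19:00: 09:00-09:30, 11:50-12:50, 14:30-16:50, 18:30-19:00.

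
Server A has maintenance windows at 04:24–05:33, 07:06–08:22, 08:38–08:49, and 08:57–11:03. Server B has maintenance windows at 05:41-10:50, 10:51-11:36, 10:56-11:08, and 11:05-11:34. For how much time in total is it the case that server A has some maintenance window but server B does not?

1 h 10 min

B, merged: 05:41–10:50, 10:51–11:36.
A \ B = 04:24–05:33, 10:50–10:51.
Total: 1 h 9 min + 1 min = 1 h 10 min.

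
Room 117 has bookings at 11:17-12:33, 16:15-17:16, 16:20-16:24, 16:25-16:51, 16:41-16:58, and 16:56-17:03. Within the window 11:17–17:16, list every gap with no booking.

12:33-16:15

After merging, the occupied span is 11:17-12:33, 16:15-17:16.
Complement within 11:17-17:16: 12:33-16:15.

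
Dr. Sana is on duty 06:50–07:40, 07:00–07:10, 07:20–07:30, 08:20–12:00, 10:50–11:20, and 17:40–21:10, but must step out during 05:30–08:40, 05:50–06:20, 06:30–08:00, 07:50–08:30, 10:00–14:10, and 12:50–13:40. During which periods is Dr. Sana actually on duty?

08:40–10:00, 17:40–21:10

A, merged: 06:50–07:40, 08:20–12:00, 17:40–21:10.
B, merged: 05:30–08:40, 10:00–14:10.
06:50–07:40: fully covered by B → removed.
08:20–12:00 minus B → 08:40–10:00.
17:40–21:10: no B overlap → unchanged.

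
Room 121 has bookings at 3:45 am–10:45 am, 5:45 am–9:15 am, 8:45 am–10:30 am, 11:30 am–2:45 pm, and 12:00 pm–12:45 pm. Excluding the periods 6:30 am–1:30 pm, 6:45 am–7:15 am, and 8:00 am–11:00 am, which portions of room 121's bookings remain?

3:45 am-6:30 am, 1:30 pm-2:45 pm

A, merged: 3:45 am-10:45 am, 11:30 am-2:45 pm.
B, merged: 6:30 am-1:30 pm.
3:45 am-10:45 am with B removed leaves 3:45 am-6:30 am.
11:30 am-2:45 pm with B removed leaves 1:30 pm-2:45 pm.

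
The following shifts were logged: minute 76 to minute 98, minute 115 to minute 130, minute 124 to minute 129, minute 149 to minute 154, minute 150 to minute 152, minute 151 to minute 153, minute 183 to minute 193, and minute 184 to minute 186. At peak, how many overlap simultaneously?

3

At minute 151, 3 of the intervals are simultaneously active.
No point has more.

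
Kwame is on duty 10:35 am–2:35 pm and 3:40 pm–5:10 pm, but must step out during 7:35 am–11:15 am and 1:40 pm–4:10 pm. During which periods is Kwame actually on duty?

10:35 am–2:35 pm with B removed leaves 11:15 am–1:40 pm.
3:40 pm–5:10 pm with B removed leaves 4:10 pm–5:10 pm.

11:15 am–1:40 pm, 4:10 pm–5:10 pm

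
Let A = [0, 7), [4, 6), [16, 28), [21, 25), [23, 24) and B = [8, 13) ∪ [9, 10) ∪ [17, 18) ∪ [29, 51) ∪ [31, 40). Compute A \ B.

A, merged: [0, 7), [16, 28).
B, merged: [8, 13), [17, 18), [29, 51).
[0, 7) is untouched.
[16, 28) with B removed leaves [16, 17), [18, 28).

[0, 7) ∪ [16, 17) ∪ [18, 28)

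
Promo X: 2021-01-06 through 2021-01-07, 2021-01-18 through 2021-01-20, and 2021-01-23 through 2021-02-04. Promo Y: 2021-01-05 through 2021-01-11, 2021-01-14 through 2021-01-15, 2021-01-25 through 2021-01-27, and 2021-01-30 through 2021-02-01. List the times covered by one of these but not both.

2021-01-05 through 2021-01-05, 2021-01-08 through 2021-01-11, 2021-01-14 through 2021-01-15, 2021-01-18 through 2021-01-20, 2021-01-23 through 2021-01-24, 2021-01-28 through 2021-01-29, 2021-02-02 through 2021-02-04

Only in the first: 2021-01-18 through 2021-01-20, 2021-01-23 through 2021-01-24, 2021-01-28 through 2021-01-29, 2021-02-02 through 2021-02-04.
Only in the second: 2021-01-05 through 2021-01-05, 2021-01-08 through 2021-01-11, 2021-01-14 through 2021-01-15.
Together these are the periods covered by exactly one.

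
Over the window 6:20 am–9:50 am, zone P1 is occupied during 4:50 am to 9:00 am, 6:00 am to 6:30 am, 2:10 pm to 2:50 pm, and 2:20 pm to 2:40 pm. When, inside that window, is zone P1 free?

The merged coverage is 4:50 am–9:00 am, 2:10 pm–2:50 pm.
Complement within 6:20 am–9:50 am: 9:00 am–9:50 am.

9:00 am–9:50 am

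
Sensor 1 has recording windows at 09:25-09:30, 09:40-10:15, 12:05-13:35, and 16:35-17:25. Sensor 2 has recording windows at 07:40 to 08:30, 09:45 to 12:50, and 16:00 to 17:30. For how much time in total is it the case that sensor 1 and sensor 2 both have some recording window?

A ∩ B = 09:45–10:15, 12:05–12:50, 16:35–17:25.
Total: 30 min + 45 min + 50 min = 2 h 5 min.

2 h 5 min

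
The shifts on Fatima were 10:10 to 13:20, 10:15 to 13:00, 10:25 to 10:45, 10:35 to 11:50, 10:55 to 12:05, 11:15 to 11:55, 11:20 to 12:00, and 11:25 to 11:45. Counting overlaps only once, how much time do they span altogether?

Merged: 10:10–13:20.
Length: 3 h 10 min.

3 h 10 min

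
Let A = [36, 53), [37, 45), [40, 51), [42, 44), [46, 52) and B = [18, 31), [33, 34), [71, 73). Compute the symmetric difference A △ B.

Merge the first list: [36, 53).
Only in the first: [36, 53).
Only in the second: [18, 31), [33, 34), [71, 73).
Together these are the periods covered by exactly one.

[18, 31) ∪ [33, 34) ∪ [36, 53) ∪ [71, 73)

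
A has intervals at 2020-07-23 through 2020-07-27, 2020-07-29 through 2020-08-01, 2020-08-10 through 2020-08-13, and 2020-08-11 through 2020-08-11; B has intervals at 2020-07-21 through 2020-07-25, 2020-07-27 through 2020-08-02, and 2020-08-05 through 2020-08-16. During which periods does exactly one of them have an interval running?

2020-07-21 through 2020-07-22, 2020-07-26 through 2020-07-26, 2020-07-28 through 2020-07-28, 2020-08-02 through 2020-08-02, 2020-08-05 through 2020-08-09, 2020-08-14 through 2020-08-16

A, merged: 2020-07-23 through 2020-07-27, 2020-07-29 through 2020-08-01, 2020-08-10 through 2020-08-13.
Only in the first: 2020-07-26 through 2020-07-26.
Only in the second: 2020-07-21 through 2020-07-22, 2020-07-28 through 2020-07-28, 2020-08-02 through 2020-08-02, 2020-08-05 through 2020-08-09, 2020-08-14 through 2020-08-16.
Together these are the periods covered by exactly one.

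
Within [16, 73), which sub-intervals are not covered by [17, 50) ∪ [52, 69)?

[16, 17) ∪ [50, 52) ∪ [69, 73)

After merging, the occupied span is [17, 50), [52, 69).
Gaps within [16, 73): [16, 17), [50, 52), [69, 73).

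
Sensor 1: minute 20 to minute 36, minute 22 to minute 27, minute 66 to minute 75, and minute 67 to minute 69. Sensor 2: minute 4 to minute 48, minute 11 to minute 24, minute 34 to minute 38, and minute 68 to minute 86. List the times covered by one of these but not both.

First set merges to minute 20 to minute 36, minute 66 to minute 75.
Second set merges to minute 4 to minute 48, minute 68 to minute 86.
Only in the first: minute 66 to minute 68.
Only in the second: minute 4 to minute 20, minute 36 to minute 48, minute 75 to minute 86.
Together these are the periods covered by exactly one.

minute 4 to minute 20, minute 36 to minute 48, minute 66 to minute 68, minute 75 to minute 86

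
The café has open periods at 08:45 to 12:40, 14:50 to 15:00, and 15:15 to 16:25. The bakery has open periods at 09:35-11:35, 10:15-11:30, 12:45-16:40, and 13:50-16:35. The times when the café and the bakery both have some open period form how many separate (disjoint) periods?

3

Merge the second list: 09:35–11:35, 12:45–16:40.
A ∩ B = 09:35–11:35, 14:50–15:00, 15:15–16:25.
That is 3 disjoint pieces.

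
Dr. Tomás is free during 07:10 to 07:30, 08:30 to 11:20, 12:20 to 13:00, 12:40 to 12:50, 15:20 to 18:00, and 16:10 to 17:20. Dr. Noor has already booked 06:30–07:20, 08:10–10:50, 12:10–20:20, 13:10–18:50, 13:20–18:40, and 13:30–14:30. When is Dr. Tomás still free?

First set merges to 07:10-07:30, 08:30-11:20, 12:20-13:00, 15:20-18:00.
Second set merges to 06:30-07:20, 08:10-10:50, 12:10-20:20.
07:10-07:30 \ B = 07:20-07:30.
08:30-11:20 \ B = 10:50-11:20.
12:20-13:00: entirely removed.
15:20-18:00: entirely removed.

07:20-07:30, 10:50-11:20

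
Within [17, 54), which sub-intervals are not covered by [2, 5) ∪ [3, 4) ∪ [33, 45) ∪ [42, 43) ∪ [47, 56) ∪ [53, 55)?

[17, 33) ∪ [45, 47)

Covered (merged): [2, 5), [33, 45), [47, 56).
Complement within [17, 54): [17, 33), [45, 47).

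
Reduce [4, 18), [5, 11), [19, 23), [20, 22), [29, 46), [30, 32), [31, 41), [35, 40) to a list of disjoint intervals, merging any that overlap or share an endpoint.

[5, 11) overlaps/touches [4, 18) → extend to [4, 18).
[19, 23) is disjoint → start new block.
[20, 22) overlaps/touches [19, 23) → extend to [19, 23).
[29, 46) is disjoint → start new block.
[30, 32) overlaps/touches [29, 46) → extend to [29, 46).
[31, 41) overlaps/touches [29, 46) → extend to [29, 46).
[35, 40) overlaps/touches [29, 46) → extend to [29, 46).

[4, 18) ∪ [19, 23) ∪ [29, 46)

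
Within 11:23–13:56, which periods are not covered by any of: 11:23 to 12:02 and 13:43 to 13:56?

After merging, the occupied span is 11:23–12:02, 13:43–13:56.
Uncovered inside 11:23–13:56: 12:02–13:43.

12:02–13:43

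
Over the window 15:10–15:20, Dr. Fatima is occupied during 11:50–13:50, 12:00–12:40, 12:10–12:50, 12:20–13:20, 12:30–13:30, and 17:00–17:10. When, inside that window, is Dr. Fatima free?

15:10–15:20

Covered (merged): 11:50–13:50, 17:00–17:10.
Complement within 15:10–15:20: 15:10–15:20.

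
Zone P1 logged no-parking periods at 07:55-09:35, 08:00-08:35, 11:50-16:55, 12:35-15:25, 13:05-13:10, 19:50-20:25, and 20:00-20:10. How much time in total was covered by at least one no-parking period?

7 h 20 min

Merged: 07:55–09:35, 11:50–16:55, 19:50–20:25.
Lengths: 1 h 40 min + 5 h 5 min + 35 min = 7 h 20 min.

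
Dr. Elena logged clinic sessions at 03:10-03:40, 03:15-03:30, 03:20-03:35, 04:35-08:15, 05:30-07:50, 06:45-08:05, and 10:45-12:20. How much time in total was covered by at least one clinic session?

Merged: 03:10–03:40, 04:35–08:15, 10:45–12:20.
Lengths: 30 min + 3 h 40 min + 1 h 35 min = 5 h 45 min.

5 h 45 min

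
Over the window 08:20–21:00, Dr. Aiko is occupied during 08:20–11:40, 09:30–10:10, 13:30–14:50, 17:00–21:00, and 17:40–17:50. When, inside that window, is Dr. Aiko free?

11:40–13:30, 14:50–17:00

The merged coverage is 08:20–11:40, 13:30–14:50, 17:00–21:00.
Complement within 08:20–21:00: 11:40–13:30, 14:50–17:00.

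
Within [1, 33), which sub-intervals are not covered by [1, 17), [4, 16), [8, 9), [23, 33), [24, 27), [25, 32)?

[17, 23)

Covered (merged): [1, 17), [23, 33).
Gaps within [1, 33): [17, 23).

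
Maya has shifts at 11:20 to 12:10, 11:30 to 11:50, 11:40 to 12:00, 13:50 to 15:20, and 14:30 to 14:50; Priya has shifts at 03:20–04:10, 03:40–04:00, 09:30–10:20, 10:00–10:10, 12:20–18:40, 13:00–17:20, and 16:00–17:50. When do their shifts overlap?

A, merged: 11:20–12:10, 13:50–15:20.
B, merged: 03:20–04:10, 09:30–10:20, 12:20–18:40.
11:20–12:10 falls entirely outside B.
13:50–15:20 overlaps B on 13:50–15:20.

13:50–15:20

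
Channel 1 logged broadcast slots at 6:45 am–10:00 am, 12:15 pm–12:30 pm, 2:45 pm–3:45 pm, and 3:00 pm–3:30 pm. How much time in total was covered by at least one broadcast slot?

Merged: 6:45 am–10:00 am, 12:15 pm–12:30 pm, 2:45 pm–3:45 pm.
Lengths: 3 h 15 min + 15 min + 1 h = 4 h 30 min.

4 h 30 min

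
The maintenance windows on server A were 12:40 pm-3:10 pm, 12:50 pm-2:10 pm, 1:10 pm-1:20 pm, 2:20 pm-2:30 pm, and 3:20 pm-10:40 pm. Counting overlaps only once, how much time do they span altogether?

Merged: 12:40 pm–3:10 pm, 3:20 pm–10:40 pm.
Lengths: 2 h 30 min + 7 h 20 min = 9 h 50 min.

9 h 50 min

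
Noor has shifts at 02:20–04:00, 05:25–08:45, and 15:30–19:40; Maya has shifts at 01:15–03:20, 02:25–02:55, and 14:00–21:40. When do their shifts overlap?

02:20–03:20, 15:30–19:40

Second set merges to 01:15–03:20, 14:00–21:40.
02:20–04:00 overlaps B on 02:20–03:20.
05:25–08:45 falls entirely outside B.
15:30–19:40 overlaps B on 15:30–19:40.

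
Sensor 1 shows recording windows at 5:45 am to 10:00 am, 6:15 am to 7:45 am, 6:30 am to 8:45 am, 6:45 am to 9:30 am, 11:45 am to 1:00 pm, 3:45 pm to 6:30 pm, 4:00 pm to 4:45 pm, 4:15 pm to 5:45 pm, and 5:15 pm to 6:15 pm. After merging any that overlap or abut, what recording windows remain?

5:45 am–10:00 am, 11:45 am–1:00 pm, 3:45 pm–6:30 pm

6:15 am–7:45 am overlaps/touches 5:45 am–10:00 am → extend to 5:45 am–10:00 am.
6:30 am–8:45 am overlaps/touches 5:45 am–10:00 am → extend to 5:45 am–10:00 am.
6:45 am–9:30 am overlaps/touches 5:45 am–10:00 am → extend to 5:45 am–10:00 am.
11:45 am–1:00 pm is disjoint → start new block.
3:45 pm–6:30 pm is disjoint → start new block.
4:00 pm–4:45 pm overlaps/touches 3:45 pm–6:30 pm → extend to 3:45 pm–6:30 pm.
4:15 pm–5:45 pm overlaps/touches 3:45 pm–6:30 pm → extend to 3:45 pm–6:30 pm.
5:15 pm–6:15 pm overlaps/touches 3:45 pm–6:30 pm → extend to 3:45 pm–6:30 pm.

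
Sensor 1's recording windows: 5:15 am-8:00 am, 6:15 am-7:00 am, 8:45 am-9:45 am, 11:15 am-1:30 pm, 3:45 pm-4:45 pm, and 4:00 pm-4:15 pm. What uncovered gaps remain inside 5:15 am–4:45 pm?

The merged coverage is 5:15 am-8:00 am, 8:45 am-9:45 am, 11:15 am-1:30 pm, 3:45 pm-4:45 pm.
Gaps within 5:15 am-4:45 pm: 8:00 am-8:45 am, 9:45 am-11:15 am, 1:30 pm-3:45 pm.

8:00 am-8:45 am, 9:45 am-11:15 am, 1:30 pm-3:45 pm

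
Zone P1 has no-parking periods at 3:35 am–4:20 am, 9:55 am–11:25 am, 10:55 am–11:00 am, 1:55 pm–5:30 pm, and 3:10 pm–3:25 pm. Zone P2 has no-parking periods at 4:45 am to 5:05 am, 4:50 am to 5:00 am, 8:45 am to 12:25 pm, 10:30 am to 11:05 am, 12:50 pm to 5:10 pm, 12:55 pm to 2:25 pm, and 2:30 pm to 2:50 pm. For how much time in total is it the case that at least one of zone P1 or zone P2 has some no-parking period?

A, merged: 3:35 am–4:20 am, 9:55 am–11:25 am, 1:55 pm–5:30 pm.
B, merged: 4:45 am–5:05 am, 8:45 am–12:25 pm, 12:50 pm–5:10 pm.
A ∪ B = 3:35 am–4:20 am, 4:45 am–5:05 am, 8:45 am–12:25 pm, 12:50 pm–5:30 pm.
Total: 45 min + 20 min + 3 h 40 min + 4 h 40 min = 9 h 25 min.

9 h 25 min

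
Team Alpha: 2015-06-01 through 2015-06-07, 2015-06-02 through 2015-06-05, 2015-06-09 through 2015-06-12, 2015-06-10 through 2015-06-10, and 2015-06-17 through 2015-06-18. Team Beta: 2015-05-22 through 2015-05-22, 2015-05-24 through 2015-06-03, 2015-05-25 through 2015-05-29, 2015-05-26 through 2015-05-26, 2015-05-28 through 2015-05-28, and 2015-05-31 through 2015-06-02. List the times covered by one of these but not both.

Merge the first list: 2015-06-01 through 2015-06-07, 2015-06-09 through 2015-06-12, 2015-06-17 through 2015-06-18.
Merge the second list: 2015-05-22 through 2015-05-22, 2015-05-24 through 2015-06-03.
Only in the first: 2015-06-04 through 2015-06-07, 2015-06-09 through 2015-06-12, 2015-06-17 through 2015-06-18.
Only in the second: 2015-05-22 through 2015-05-22, 2015-05-24 through 2015-05-31.
Together these are the periods covered by exactly one.

2015-05-22 through 2015-05-22, 2015-05-24 through 2015-05-31, 2015-06-04 through 2015-06-07, 2015-06-09 through 2015-06-12, 2015-06-17 through 2015-06-18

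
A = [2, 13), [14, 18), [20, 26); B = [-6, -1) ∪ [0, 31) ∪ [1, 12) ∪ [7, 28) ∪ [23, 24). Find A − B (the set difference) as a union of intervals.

B, merged: [-6, -1), [0, 31).
[2, 13): fully covered by B → removed.
[14, 18): fully covered by B → removed.
[20, 26): fully covered by B → removed.

none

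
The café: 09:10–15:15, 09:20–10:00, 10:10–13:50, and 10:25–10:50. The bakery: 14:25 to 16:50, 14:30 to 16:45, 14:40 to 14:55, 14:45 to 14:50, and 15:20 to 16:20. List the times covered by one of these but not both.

Merge the first list: 09:10–15:15.
Merge the second list: 14:25–16:50.
A \ B = 09:10–14:25.
B \ A = 15:15–16:50.
Union of the two gives the symmetric difference.

09:10–14:25, 15:15–16:50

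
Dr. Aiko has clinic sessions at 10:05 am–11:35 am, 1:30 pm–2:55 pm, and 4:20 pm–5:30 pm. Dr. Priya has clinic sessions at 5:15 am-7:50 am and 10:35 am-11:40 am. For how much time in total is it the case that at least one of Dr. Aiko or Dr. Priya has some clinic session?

A ∪ B = 5:15 am-7:50 am, 10:05 am-11:40 am, 1:30 pm-2:55 pm, 4:20 pm-5:30 pm.
Total: 2 h 35 min + 1 h 35 min + 1 h 25 min + 1 h 10 min = 6 h 45 min.

6 h 45 min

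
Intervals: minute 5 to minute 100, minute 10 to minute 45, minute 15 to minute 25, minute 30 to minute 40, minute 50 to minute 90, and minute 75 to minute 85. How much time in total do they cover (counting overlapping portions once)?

Merged: minute 5 to minute 100.
Length: 95 minutes.

95 minutes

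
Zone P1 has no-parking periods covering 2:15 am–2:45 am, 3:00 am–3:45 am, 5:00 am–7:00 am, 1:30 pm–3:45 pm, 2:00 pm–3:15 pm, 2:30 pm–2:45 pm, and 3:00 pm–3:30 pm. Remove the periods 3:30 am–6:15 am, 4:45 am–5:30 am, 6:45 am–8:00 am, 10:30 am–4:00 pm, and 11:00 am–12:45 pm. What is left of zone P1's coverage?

First set merges to 2:15 am–2:45 am, 3:00 am–3:45 am, 5:00 am–7:00 am, 1:30 pm–3:45 pm.
Second set merges to 3:30 am–6:15 am, 6:45 am–8:00 am, 10:30 am–4:00 pm.
2:15 am–2:45 am is untouched.
3:00 am–3:45 am with B removed leaves 3:00 am–3:30 am.
5:00 am–7:00 am with B removed leaves 6:15 am–6:45 am.
1:30 pm–3:45 pm lies entirely inside B → drops out.

2:15 am–2:45 am, 3:00 am–3:30 am, 6:15 am–6:45 am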